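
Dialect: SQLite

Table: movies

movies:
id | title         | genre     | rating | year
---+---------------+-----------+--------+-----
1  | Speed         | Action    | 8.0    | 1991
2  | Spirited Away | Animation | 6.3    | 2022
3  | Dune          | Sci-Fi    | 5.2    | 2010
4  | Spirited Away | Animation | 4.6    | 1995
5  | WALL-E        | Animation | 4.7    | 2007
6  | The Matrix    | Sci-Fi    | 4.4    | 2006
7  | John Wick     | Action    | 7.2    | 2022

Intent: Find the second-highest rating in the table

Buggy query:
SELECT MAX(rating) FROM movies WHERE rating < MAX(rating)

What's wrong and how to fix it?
Bug: MAX(rating) on the right of the comparison is an aggregate-in-WHERE error

Fix: Put the inner MAX in a scalar subquery

Corrected query:
SELECT MAX(rating) FROM movies WHERE rating < (SELECT MAX(rating) FROM movies)

Result:
MAX(rating)
-----------
7.2        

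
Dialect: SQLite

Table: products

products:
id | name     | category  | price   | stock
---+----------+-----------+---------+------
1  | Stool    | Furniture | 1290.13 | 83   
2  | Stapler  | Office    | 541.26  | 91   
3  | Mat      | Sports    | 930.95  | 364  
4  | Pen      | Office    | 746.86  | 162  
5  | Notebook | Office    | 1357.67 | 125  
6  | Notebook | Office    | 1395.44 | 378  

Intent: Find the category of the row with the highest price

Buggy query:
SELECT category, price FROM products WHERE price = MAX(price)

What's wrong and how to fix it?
Bug: MAX(price) is an aggregate and cannot be used directly in WHERE

Fix: Use a subquery: WHERE price = (SELECT MAX(price) FROM products)

Corrected query:
SELECT category, price FROM products WHERE price = (SELECT MAX(price) FROM products)

Result:
category | price  
---------+--------
Office   | 1395.44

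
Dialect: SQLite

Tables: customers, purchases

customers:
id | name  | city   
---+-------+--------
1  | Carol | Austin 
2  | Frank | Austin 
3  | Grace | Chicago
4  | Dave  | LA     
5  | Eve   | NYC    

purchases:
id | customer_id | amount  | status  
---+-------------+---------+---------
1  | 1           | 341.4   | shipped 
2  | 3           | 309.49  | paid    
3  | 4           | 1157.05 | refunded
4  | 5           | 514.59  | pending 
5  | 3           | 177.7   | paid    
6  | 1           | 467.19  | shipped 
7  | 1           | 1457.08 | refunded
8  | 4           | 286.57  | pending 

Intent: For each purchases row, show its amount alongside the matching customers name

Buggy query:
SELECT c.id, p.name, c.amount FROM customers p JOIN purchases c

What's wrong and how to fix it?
Bug: Missing join condition: each purchases row is matched to all customers rows instead of just its own

Fix: Add ON c.customer_id = p.id to the JOIN

Corrected query:
SELECT c.id, p.name, c.amount FROM customers p JOIN purchases c ON c.customer_id = p.id

Result:
id | name  | amount 
---+-------+--------
1  | Carol | 341.4  
2  | Grace | 309.49 
3  | Dave  | 1157.05
4  | Eve   | 514.59 
5  | Grace | 177.7  
6  | Carol | 467.19 
7  | Carol | 1457.08
8  | Dave  | 286.57 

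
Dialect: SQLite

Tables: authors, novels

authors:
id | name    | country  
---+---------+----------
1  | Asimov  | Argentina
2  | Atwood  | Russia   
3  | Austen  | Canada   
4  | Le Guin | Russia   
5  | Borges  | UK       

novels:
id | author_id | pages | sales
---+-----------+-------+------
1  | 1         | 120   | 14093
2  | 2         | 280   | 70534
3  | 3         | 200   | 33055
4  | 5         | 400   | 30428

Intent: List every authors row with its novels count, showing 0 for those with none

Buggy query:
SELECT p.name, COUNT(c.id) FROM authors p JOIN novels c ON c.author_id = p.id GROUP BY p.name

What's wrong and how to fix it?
Bug: INNER JOIN drops authors rows that have no matching novels rows

Fix: Use LEFT JOIN so parents without children still appear (COUNT(c.id) gives 0)

Corrected query:
SELECT p.name, COUNT(c.id) FROM authors p LEFT JOIN novels c ON c.author_id = p.id GROUP BY p.name

Result:
name    | COUNT(c.id)
--------+------------
Asimov  | 1          
Atwood  | 1          
Austen  | 1          
Borges  | 1          
Le Guin | 0          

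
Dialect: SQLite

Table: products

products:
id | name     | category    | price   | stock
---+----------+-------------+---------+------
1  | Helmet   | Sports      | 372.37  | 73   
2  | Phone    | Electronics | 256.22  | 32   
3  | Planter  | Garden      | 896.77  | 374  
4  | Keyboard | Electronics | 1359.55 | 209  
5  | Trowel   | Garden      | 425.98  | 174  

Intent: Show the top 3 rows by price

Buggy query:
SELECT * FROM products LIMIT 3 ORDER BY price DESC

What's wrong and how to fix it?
Bug: LIMIT must come after ORDER BY

Fix: Sort with ORDER BY, then apply LIMIT

Corrected query:
SELECT * FROM products ORDER BY price DESC LIMIT 3

Result:
id | name     | category    | price   | stock
---+----------+-------------+---------+------
4  | Keyboard | Electronics | 1359.55 | 209  
3  | Planter  | Garden      | 896.77  | 374  
5  | Trowel   | Garden      | 425.98  | 174  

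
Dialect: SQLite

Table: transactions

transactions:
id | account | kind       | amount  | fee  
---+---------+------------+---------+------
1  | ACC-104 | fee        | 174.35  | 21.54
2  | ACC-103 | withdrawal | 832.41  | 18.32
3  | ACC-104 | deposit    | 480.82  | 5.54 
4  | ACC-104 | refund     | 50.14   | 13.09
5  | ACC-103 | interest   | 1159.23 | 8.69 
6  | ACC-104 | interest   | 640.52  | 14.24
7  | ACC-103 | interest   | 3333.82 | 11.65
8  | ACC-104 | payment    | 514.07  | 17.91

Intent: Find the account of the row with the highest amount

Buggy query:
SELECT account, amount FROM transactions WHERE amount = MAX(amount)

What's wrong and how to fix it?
Bug: MAX(amount) is an aggregate and cannot be used directly in WHERE

Fix: Use a subquery: WHERE amount = (SELECT MAX(amount) FROM transactions)

Corrected query:
SELECT account, amount FROM transactions WHERE amount = (SELECT MAX(amount) FROM transactions)

Result:
account | amount 
--------+--------
ACC-103 | 3333.82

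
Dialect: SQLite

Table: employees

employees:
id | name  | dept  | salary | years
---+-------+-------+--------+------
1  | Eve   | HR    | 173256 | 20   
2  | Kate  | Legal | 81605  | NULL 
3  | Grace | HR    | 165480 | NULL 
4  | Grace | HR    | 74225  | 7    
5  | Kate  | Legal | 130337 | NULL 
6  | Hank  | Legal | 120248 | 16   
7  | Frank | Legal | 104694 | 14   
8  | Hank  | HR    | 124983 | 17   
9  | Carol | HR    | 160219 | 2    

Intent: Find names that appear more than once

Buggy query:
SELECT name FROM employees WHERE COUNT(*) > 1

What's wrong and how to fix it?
Bug: WHERE can't reference COUNT(*); aggregates are computed after WHERE

Fix: Group first, then use HAVING for the count condition

Corrected query:
SELECT name FROM employees GROUP BY name HAVING COUNT(*) > 1

Result:
name 
-----
Grace
Hank 
Kate 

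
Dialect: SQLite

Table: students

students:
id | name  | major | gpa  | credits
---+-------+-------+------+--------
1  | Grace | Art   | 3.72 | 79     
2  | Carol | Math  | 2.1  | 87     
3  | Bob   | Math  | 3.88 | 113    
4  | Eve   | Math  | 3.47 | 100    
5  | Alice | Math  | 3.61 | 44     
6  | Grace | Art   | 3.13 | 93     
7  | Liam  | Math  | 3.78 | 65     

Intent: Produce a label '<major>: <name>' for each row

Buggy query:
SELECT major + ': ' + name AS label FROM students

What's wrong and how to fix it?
Bug: '+' is numeric addition; on text columns SQLite converts them to 0 instead of concatenating

Fix: Replace + with || to concatenate text

Corrected query:
SELECT major || ': ' || name AS label FROM students

Result:
label      
-----------
Art: Grace 
Math: Carol
Math: Bob  
Math: Eve  
Math: Alice
Art: Grace 
Math: Liam 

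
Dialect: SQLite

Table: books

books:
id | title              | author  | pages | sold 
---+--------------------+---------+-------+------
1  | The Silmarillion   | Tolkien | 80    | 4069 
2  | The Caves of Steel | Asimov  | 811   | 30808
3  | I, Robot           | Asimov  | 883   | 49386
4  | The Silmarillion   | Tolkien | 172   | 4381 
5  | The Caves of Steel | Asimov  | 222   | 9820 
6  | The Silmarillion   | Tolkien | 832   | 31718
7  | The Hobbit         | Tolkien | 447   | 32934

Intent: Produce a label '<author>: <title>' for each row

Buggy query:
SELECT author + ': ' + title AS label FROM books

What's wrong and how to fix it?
Bug: '+' is numeric addition; on text columns SQLite converts them to 0 instead of concatenating

Fix: Replace + with || to concatenate text

Corrected query:
SELECT author || ': ' || title AS label FROM books

Result:
label                     
--------------------------
Tolkien: The Silmarillion 
Asimov: The Caves of Steel
Asimov: I, Robot          
Tolkien: The Silmarillion 
Asimov: The Caves of Steel
Tolkien: The Silmarillion 
Tolkien: The Hobbit       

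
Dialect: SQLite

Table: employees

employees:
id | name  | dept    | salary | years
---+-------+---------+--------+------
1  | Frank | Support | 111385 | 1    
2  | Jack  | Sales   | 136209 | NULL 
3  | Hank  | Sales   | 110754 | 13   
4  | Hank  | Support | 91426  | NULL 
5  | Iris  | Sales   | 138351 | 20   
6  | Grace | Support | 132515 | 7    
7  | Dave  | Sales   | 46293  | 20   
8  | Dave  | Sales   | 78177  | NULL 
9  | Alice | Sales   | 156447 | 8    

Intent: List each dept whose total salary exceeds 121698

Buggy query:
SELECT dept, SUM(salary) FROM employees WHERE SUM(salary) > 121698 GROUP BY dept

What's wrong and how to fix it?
Bug: WHERE runs before GROUP BY, so aggregates aren't available there

Fix: Move the aggregate condition to a HAVING clause

Corrected query:
SELECT dept, SUM(salary) FROM employees GROUP BY dept HAVING SUM(salary) > 121698

Result:
dept    | SUM(salary)
--------+------------
Sales   | 666231     
Support | 335326     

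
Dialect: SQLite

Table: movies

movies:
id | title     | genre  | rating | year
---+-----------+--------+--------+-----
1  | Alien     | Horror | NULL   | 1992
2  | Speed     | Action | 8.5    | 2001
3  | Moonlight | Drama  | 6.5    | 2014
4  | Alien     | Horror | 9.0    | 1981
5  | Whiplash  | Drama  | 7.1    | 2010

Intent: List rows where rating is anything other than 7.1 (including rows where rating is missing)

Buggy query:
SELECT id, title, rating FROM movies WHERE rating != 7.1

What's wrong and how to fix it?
Bug: 'rating != 7.1' is unknown when rating is NULL, so NULL rows are silently excluded

Fix: Add an explicit OR rating IS NULL to include the missing-value rows

Corrected query:
SELECT id, title, rating FROM movies WHERE rating != 7.1 OR rating IS NULL

Result:
id | title     | rating
---+-----------+-------
1  | Alien     | NULL  
2  | Speed     | 8.5   
3  | Moonlight | 6.5   
4  | Alien     | 9     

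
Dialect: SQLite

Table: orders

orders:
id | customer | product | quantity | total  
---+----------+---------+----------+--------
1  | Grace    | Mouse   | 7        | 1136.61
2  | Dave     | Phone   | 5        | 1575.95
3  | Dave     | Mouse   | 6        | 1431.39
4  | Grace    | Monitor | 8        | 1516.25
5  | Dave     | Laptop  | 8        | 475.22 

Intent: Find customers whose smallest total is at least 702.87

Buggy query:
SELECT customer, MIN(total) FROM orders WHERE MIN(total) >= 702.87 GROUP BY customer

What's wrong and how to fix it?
Bug: MIN() in WHERE is a misuse of aggregate

Fix: Use HAVING for the per-group MIN condition

Corrected query:
SELECT customer, MIN(total) FROM orders GROUP BY customer HAVING MIN(total) >= 702.87

Result:
customer | MIN(total)
---------+-----------
Grace    | 1136.61   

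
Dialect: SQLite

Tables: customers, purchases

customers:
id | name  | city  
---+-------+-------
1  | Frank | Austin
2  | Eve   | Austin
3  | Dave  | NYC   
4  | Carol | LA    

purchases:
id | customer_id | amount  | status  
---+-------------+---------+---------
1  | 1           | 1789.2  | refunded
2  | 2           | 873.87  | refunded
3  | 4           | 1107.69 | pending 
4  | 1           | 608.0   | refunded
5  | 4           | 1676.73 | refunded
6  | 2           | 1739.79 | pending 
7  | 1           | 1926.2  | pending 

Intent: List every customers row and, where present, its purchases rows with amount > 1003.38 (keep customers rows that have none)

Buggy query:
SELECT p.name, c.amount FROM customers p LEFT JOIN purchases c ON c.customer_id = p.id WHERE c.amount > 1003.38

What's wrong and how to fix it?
Bug: Filtering c.amount in WHERE discards the NULL rows produced by LEFT JOIN, turning it into an inner join

Fix: Put 'c.amount > 1003.38' in the JOIN's ON clause instead of WHERE

Corrected query:
SELECT p.name, c.amount FROM customers p LEFT JOIN purchases c ON c.customer_id = p.id AND c.amount > 1003.38

Result:
name  | amount 
------+--------
Frank | 1789.2 
Frank | 1926.2 
Eve   | 1739.79
Dave  | NULL   
Carol | 1107.69
Carol | 1676.73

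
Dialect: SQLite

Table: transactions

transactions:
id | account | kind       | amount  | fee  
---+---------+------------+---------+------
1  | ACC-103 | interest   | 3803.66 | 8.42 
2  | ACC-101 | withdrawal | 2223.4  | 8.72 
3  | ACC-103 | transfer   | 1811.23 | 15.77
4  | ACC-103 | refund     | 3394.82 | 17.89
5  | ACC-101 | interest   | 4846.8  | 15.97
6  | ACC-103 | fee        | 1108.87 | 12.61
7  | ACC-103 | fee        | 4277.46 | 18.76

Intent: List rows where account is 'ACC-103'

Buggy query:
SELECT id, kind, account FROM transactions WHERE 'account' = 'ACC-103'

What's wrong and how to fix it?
Bug: 'account' in single quotes is a string literal, not the column; the comparison is literal-vs-literal and never true

Fix: Reference the column as account without single quotes

Corrected query:
SELECT id, kind, account FROM transactions WHERE account = 'ACC-103'

Result:
id | kind     | account
---+----------+--------
1  | interest | ACC-103
3  | transfer | ACC-103
4  | refund   | ACC-103
6  | fee      | ACC-103
7  | fee      | ACC-103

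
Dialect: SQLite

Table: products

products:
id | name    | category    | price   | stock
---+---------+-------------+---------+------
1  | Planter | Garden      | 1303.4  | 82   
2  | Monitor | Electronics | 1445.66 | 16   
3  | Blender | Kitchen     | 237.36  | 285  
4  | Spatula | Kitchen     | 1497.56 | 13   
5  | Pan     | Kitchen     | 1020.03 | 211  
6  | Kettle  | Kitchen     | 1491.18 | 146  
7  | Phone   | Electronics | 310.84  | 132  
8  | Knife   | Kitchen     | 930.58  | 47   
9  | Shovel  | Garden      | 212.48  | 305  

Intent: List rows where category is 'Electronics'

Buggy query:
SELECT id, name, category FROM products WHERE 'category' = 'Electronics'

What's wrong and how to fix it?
Bug: Single quotes denote string literals in SQL; the column name is being compared as a constant string

Fix: Reference the column as category without single quotes

Corrected query:
SELECT id, name, category FROM products WHERE category = 'Electronics'

Result:
id | name    | category   
---+---------+------------
2  | Monitor | Electronics
7  | Phone   | Electronics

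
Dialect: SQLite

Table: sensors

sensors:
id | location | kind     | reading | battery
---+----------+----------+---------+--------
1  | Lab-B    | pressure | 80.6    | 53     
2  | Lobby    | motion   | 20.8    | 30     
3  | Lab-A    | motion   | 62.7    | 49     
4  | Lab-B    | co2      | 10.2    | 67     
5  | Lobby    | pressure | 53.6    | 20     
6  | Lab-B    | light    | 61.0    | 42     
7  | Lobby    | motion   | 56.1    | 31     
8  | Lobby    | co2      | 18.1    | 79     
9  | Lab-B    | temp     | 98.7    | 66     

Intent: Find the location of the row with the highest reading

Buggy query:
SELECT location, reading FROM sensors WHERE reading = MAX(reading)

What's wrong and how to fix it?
Bug: WHERE is evaluated per row; an aggregate over the whole table isn't defined there

Fix: Use a subquery: WHERE reading = (SELECT MAX(reading) FROM sensors)

Corrected query:
SELECT location, reading FROM sensors WHERE reading = (SELECT MAX(reading) FROM sensors)

Result:
location | reading
---------+--------
Lab-B    | 98.7   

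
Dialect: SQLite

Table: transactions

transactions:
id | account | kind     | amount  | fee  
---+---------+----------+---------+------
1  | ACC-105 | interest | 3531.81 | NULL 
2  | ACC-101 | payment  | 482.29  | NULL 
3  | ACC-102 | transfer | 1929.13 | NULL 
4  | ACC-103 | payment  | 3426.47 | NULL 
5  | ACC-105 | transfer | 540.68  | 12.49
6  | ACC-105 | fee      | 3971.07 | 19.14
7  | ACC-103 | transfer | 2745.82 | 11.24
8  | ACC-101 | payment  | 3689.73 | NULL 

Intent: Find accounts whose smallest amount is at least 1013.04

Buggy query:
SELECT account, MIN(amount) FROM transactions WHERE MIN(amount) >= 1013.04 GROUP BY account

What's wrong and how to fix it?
Bug: Aggregates like MIN are computed per group after WHERE runs

Fix: Use HAVING for the per-group MIN condition

Corrected query:
SELECT account, MIN(amount) FROM transactions GROUP BY account HAVING MIN(amount) >= 1013.04

Result:
account | MIN(amount)
--------+------------
ACC-102 | 1929.13    
ACC-103 | 2745.82    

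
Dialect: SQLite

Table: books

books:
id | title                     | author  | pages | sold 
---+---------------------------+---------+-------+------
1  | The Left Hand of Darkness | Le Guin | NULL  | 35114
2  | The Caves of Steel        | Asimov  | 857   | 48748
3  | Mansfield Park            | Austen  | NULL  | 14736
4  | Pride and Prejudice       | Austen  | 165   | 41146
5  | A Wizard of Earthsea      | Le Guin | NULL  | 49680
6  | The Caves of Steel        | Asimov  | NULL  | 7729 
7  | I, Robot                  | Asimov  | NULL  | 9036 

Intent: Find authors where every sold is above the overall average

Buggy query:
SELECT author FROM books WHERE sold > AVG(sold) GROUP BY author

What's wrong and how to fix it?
Bug: WHERE evaluates per row before aggregation, so AVG() is unavailable

Fix: Compute the overall average in a scalar subquery and compare each group's MIN against it in HAVING

Corrected query:
SELECT author FROM books GROUP BY author HAVING MIN(sold) > (SELECT AVG(sold) FROM books)

Result:
author 
-------
Le Guin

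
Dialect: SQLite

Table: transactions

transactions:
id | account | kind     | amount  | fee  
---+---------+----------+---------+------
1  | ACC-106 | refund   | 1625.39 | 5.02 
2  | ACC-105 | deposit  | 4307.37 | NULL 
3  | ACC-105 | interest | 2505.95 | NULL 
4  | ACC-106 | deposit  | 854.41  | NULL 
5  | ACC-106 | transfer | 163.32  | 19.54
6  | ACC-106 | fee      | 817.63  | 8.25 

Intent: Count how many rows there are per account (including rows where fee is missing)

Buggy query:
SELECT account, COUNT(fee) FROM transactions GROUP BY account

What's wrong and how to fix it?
Bug: COUNT(column) counts non-NULL values only; rows with NULL fee aren't counted

Fix: Use COUNT(*) to count all rows regardless of NULL

Corrected query:
SELECT account, COUNT(*) FROM transactions GROUP BY account

Result:
account | COUNT(*)
--------+---------
ACC-105 | 2       
ACC-106 | 4       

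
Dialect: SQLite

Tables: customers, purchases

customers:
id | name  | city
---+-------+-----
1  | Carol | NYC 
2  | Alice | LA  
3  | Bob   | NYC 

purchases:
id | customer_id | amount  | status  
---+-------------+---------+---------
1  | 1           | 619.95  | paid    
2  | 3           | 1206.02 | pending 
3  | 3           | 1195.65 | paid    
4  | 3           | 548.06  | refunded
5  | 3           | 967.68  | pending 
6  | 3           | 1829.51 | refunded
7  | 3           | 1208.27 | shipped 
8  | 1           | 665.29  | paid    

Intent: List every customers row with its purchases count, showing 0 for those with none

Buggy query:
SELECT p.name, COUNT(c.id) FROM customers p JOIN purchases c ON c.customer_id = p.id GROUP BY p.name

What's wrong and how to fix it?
Bug: INNER JOIN drops customers rows that have no matching purchases rows

Fix: Switch to LEFT JOIN to retain unmatched parent rows

Corrected query:
SELECT p.name, COUNT(c.id) FROM customers p LEFT JOIN purchases c ON c.customer_id = p.id GROUP BY p.name

Result:
name  | COUNT(c.id)
------+------------
Alice | 0          
Bob   | 6          
Carol | 2          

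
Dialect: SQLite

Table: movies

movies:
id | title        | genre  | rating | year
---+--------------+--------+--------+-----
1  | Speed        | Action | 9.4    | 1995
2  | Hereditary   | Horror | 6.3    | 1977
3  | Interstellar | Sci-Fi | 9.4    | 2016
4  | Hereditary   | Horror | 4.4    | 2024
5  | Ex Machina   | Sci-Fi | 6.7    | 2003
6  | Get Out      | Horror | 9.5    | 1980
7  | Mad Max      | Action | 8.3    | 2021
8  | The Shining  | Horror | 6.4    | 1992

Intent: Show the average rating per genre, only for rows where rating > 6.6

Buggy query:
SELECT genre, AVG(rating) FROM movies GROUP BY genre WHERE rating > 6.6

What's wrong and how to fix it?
Bug: WHERE cannot follow GROUP BY

Fix: Move the WHERE clause before GROUP BY

Corrected query:
SELECT genre, AVG(rating) FROM movies WHERE rating > 6.6 GROUP BY genre

Result:
genre  | AVG(rating)
-------+------------
Action | 8.85       
Horror | 9.5        
Sci-Fi | 8.05       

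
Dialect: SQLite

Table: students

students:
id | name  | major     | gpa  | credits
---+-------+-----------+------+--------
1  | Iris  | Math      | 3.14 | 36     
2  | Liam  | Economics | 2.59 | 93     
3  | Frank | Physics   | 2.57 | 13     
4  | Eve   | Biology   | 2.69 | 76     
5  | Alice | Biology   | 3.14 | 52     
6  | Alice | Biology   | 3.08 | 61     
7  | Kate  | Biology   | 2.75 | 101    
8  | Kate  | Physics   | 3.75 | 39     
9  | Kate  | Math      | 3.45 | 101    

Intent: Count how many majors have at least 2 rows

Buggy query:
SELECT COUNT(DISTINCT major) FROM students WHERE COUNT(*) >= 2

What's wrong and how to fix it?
Bug: WHERE filters individual rows, not groups, so a group-level COUNT is invalid there

Fix: Group first with HAVING COUNT(*) >= 2, then COUNT the resulting groups

Corrected query:
SELECT COUNT(*) FROM (SELECT major FROM students GROUP BY major HAVING COUNT(*) >= 2)

Result:
COUNT(*)
--------
3       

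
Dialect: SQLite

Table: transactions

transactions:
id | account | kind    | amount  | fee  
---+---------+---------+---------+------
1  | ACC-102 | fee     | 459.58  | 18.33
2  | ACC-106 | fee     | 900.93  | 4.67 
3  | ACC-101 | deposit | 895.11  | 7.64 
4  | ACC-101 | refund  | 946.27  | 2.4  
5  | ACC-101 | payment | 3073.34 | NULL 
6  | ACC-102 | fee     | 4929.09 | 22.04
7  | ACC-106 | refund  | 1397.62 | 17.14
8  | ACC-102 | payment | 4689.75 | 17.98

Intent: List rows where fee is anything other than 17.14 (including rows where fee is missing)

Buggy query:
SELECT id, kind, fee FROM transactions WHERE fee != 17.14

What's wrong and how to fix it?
Bug: 'fee != 17.14' is unknown when fee is NULL, so NULL rows are silently excluded

Fix: Add an explicit OR fee IS NULL to include the missing-value rows

Corrected query:
SELECT id, kind, fee FROM transactions WHERE fee != 17.14 OR fee IS NULL

Result:
id | kind    | fee  
---+---------+------
1  | fee     | 18.33
2  | fee     | 4.67 
3  | deposit | 7.64 
4  | refund  | 2.4  
5  | payment | NULL 
6  | fee     | 22.04
8  | payment | 17.98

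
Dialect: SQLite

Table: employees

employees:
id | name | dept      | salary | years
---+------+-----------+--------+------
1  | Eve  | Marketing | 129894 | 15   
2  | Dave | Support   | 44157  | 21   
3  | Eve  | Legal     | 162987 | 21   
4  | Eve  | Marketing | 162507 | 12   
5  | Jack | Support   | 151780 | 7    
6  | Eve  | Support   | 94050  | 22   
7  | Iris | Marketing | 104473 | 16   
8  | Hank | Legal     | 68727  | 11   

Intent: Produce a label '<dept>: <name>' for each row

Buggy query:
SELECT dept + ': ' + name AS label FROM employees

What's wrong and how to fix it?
Bug: SQLite uses || for string concatenation; + coerces text to numbers (yielding 0)

Fix: Use the || operator for string concatenation

Corrected query:
SELECT dept || ': ' || name AS label FROM employees

Result:
label          
---------------
Marketing: Eve 
Support: Dave  
Legal: Eve     
Marketing: Eve 
Support: Jack  
Support: Eve   
Marketing: Iris
Legal: Hank    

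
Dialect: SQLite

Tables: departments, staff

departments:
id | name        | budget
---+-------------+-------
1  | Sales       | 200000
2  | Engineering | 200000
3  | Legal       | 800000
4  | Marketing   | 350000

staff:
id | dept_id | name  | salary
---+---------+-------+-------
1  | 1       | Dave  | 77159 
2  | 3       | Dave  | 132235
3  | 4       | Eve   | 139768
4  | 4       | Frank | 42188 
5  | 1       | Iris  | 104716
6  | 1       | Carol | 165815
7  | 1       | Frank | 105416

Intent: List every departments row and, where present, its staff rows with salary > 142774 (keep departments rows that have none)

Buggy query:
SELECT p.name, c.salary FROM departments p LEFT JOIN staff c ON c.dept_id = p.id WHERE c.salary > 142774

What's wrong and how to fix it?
Bug: A WHERE condition on the right-hand table after LEFT JOIN drops unmatched parents

Fix: Move the right-table condition into the ON clause so unmatched parents are kept

Corrected query:
SELECT p.name, c.salary FROM departments p LEFT JOIN staff c ON c.dept_id = p.id AND c.salary > 142774

Result:
name        | salary
------------+-------
Sales       | 165815
Engineering | NULL  
Legal       | NULL  
Marketing   | NULL  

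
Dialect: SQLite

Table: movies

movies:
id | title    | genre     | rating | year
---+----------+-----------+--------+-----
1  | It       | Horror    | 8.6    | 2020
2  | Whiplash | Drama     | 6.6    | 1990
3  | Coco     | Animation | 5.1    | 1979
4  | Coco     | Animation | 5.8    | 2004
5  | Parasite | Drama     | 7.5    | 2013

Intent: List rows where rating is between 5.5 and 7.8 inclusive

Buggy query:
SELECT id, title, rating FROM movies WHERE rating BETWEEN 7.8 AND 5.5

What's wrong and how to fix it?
Bug: BETWEEN expects the lower bound first; with 7.8 AND 5.5 the range is empty

Fix: Write BETWEEN 5.5 AND 7.8

Corrected query:
SELECT id, title, rating FROM movies WHERE rating BETWEEN 5.5 AND 7.8

Result:
id | title    | rating
---+----------+-------
2  | Whiplash | 6.6   
4  | Coco     | 5.8   
5  | Parasite | 7.5   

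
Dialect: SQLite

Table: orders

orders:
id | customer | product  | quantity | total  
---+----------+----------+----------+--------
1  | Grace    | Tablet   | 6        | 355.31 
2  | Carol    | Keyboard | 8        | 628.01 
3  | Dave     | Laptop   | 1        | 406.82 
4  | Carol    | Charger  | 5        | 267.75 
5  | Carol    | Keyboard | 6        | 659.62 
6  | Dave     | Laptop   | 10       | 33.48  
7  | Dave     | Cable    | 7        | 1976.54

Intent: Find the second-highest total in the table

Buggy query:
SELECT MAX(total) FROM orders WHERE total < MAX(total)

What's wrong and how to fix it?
Bug: MAX(total) on the right of the comparison is an aggregate-in-WHERE error

Fix: Put the inner MAX in a scalar subquery

Corrected query:
SELECT MAX(total) FROM orders WHERE total < (SELECT MAX(total) FROM orders)

Result:
MAX(total)
----------
659.62    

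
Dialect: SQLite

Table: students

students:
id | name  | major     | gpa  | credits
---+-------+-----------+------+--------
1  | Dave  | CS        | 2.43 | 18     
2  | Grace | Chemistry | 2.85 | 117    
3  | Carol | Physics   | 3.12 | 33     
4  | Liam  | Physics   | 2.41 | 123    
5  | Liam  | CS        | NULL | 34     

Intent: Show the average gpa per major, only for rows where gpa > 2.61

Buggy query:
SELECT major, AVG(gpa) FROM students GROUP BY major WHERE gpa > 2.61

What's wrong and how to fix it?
Bug: WHERE cannot follow GROUP BY

Fix: Move the WHERE clause before GROUP BY

Corrected query:
SELECT major, AVG(gpa) FROM students WHERE gpa > 2.61 GROUP BY major

Result:
major     | AVG(gpa)
----------+---------
Chemistry | 2.85    
Physics   | 3.12    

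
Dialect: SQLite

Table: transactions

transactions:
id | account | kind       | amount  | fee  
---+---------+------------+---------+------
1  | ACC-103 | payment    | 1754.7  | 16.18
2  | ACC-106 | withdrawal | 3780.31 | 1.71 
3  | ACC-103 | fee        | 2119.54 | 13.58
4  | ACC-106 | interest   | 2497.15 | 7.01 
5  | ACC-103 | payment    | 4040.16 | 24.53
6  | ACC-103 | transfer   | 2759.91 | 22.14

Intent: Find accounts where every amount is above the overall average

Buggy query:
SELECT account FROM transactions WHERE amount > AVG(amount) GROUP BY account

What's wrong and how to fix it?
Bug: AVG() is an aggregate; it can't sit directly in WHERE

Fix: Compute the overall average in a scalar subquery and compare each group's MIN against it in HAVING

Corrected query:
SELECT account FROM transactions GROUP BY account HAVING MIN(amount) > (SELECT AVG(amount) FROM transactions)

Result:
(no rows)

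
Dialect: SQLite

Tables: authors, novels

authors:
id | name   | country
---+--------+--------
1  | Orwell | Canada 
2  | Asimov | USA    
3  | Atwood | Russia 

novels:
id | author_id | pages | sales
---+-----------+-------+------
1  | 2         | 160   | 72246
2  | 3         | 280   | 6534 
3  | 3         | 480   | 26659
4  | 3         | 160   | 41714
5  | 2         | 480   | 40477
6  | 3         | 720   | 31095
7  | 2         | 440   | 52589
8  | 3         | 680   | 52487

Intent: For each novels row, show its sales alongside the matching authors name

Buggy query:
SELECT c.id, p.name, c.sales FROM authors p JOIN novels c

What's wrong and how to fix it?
Bug: Missing join condition: each novels row is matched to all authors rows instead of just its own

Fix: Specify the join condition linking the foreign key to the parent id

Corrected query:
SELECT c.id, p.name, c.sales FROM authors p JOIN novels c ON c.author_id = p.id

Result:
id | name   | sales
---+--------+------
1  | Asimov | 72246
2  | Atwood | 6534 
3  | Atwood | 26659
4  | Atwood | 41714
5  | Asimov | 40477
6  | Atwood | 31095
7  | Asimov | 52589
8  | Atwood | 52487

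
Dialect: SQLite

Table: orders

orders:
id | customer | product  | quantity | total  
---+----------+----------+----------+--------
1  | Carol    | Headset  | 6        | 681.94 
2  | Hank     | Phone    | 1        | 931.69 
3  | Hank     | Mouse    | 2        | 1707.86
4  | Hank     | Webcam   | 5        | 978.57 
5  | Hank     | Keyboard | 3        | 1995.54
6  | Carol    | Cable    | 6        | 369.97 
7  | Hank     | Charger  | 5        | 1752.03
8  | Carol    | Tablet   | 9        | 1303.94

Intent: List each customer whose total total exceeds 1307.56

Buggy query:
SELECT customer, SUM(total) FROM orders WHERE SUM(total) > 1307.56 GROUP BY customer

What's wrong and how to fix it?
Bug: WHERE runs before GROUP BY, so aggregates aren't available there

Fix: Move the aggregate condition to a HAVING clause

Corrected query:
SELECT customer, SUM(total) FROM orders GROUP BY customer HAVING SUM(total) > 1307.56

Result:
customer | SUM(total)
---------+-----------
Carol    | 2355.85   
Hank     | 7365.69   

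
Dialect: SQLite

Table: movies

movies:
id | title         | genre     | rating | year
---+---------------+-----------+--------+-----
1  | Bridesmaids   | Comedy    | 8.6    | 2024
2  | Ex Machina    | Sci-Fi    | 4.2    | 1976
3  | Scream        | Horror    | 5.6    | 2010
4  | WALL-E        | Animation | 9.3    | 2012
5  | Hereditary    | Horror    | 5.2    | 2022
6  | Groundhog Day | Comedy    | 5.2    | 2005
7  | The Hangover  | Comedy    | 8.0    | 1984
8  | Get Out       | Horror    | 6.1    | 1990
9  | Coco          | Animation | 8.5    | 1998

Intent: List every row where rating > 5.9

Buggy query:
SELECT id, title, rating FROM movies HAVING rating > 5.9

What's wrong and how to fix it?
Bug: HAVING filters the output of aggregation, but this query has no GROUP BY and no aggregate functions, so SQLite rejects it (HAVING clause on a non-aggregate query); the condition here is per row

Fix: Use WHERE for row-level filtering

Corrected query:
SELECT id, title, rating FROM movies WHERE rating > 5.9

Result:
id | title        | rating
---+--------------+-------
1  | Bridesmaids  | 8.6   
4  | WALL-E       | 9.3   
7  | The Hangover | 8     
8  | Get Out      | 6.1   
9  | Coco         | 8.5   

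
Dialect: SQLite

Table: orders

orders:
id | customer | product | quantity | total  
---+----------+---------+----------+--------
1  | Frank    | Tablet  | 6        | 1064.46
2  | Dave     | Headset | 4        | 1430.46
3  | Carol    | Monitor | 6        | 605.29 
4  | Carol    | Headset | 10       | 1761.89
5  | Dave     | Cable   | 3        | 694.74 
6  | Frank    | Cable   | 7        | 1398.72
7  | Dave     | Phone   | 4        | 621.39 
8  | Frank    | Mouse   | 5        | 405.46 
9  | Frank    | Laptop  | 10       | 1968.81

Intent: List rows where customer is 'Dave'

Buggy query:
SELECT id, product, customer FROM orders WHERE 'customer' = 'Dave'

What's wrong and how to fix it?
Bug: Single quotes denote string literals in SQL; the column name is being compared as a constant string

Fix: Remove the quotes around the column name (or use double quotes for an identifier)

Corrected query:
SELECT id, product, customer FROM orders WHERE customer = 'Dave'

Result:
id | product | customer
---+---------+---------
2  | Headset | Dave    
5  | Cable   | Dave    
7  | Phone   | Dave    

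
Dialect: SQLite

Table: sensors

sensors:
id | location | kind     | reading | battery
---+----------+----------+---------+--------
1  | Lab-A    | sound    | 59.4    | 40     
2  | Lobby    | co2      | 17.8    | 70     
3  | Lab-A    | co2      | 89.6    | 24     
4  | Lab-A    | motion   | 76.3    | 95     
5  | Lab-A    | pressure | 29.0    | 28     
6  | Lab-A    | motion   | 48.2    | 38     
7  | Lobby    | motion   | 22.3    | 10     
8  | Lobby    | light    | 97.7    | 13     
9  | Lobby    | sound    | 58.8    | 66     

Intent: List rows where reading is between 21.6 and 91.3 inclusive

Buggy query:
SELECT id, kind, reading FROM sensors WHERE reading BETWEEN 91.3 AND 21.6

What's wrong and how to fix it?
Bug: The bounds are reversed; BETWEEN a AND b requires a <= b to match anything

Fix: Write BETWEEN 21.6 AND 91.3

Corrected query:
SELECT id, kind, reading FROM sensors WHERE reading BETWEEN 21.6 AND 91.3

Result:
id | kind     | reading
---+----------+--------
1  | sound    | 59.4   
3  | co2      | 89.6   
4  | motion   | 76.3   
5  | pressure | 29     
6  | motion   | 48.2   
7  | motion   | 22.3   
9  | sound    | 58.8   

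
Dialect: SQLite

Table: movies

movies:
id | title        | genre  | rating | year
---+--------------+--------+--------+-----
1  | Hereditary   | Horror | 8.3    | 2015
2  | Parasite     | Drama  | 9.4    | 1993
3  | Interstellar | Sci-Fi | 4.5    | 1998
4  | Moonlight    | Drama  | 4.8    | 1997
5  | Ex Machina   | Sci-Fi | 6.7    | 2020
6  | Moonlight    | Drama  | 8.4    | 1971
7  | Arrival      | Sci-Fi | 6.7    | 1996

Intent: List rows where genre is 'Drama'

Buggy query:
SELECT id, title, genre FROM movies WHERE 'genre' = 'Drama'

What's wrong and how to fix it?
Bug: Single quotes denote string literals in SQL; the column name is being compared as a constant string

Fix: Remove the quotes around the column name (or use double quotes for an identifier)

Corrected query:
SELECT id, title, genre FROM movies WHERE genre = 'Drama'

Result:
id | title     | genre
---+-----------+------
2  | Parasite  | Drama
4  | Moonlight | Drama
6  | Moonlight | Drama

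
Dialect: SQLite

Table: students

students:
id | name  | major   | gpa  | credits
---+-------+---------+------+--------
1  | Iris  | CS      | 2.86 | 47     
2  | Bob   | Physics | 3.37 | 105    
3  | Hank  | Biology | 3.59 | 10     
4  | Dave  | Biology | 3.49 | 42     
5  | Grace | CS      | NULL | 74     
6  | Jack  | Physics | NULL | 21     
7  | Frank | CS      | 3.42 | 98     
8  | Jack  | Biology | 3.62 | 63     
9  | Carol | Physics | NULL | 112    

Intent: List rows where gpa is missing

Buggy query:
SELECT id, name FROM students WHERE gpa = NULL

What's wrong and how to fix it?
Bug: Comparing to NULL with '=' never matches; NULL = NULL is unknown, not true

Fix: Replace '= NULL' with 'IS NULL'

Corrected query:
SELECT id, name FROM students WHERE gpa IS NULL

Result:
id | name 
---+------
5  | Grace
6  | Jack 
9  | Carol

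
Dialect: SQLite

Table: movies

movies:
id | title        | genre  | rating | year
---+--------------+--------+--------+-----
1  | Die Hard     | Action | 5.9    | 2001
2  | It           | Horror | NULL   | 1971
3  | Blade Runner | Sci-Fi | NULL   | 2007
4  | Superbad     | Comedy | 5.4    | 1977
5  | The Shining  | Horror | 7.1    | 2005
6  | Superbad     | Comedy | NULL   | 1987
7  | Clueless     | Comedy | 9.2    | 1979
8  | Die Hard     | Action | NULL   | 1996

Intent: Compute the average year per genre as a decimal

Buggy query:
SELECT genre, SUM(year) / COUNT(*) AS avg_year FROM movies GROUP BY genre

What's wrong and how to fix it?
Bug: SUM(year) and COUNT(*) are both integers; the division truncates the fractional part

Fix: Cast one side to REAL so the division keeps the fractional part

Corrected query:
SELECT genre, SUM(year) * 1.0 / COUNT(*) AS avg_year FROM movies GROUP BY genre

Result:
genre  | avg_year
-------+---------
Action | 1998.5  
Comedy | 1981    
Horror | 1988    
Sci-Fi | 2007    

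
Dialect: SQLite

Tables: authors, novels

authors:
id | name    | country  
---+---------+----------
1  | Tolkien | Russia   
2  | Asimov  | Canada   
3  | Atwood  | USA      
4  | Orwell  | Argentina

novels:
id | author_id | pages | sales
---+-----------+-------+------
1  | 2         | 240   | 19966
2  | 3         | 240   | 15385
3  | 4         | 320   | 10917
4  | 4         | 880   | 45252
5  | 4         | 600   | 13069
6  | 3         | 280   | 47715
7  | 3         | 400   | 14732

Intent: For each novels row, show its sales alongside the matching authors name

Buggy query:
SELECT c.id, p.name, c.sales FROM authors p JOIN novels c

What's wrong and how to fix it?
Bug: Missing join condition: each novels row is matched to all authors rows instead of just its own

Fix: Add ON c.author_id = p.id to the JOIN

Corrected query:
SELECT c.id, p.name, c.sales FROM authors p JOIN novels c ON c.author_id = p.id

Result:
id | name   | sales
---+--------+------
1  | Asimov | 19966
2  | Atwood | 15385
3  | Orwell | 10917
4  | Orwell | 45252
5  | Orwell | 13069
6  | Atwood | 47715
7  | Atwood | 14732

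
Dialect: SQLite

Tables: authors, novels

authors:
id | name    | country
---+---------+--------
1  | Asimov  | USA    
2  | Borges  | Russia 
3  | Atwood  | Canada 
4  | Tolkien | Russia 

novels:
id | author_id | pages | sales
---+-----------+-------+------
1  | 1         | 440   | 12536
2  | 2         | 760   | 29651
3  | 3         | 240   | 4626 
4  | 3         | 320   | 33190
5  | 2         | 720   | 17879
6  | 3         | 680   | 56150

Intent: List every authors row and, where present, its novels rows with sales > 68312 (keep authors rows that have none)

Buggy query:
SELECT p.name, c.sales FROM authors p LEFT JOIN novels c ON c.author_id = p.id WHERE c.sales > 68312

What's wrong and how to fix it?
Bug: A WHERE condition on the right-hand table after LEFT JOIN drops unmatched parents

Fix: Put 'c.sales > 68312' in the JOIN's ON clause instead of WHERE

Corrected query:
SELECT p.name, c.sales FROM authors p LEFT JOIN novels c ON c.author_id = p.id AND c.sales > 68312

Result:
name    | sales
--------+------
Asimov  | NULL 
Borges  | NULL 
Atwood  | NULL 
Tolkien | NULL 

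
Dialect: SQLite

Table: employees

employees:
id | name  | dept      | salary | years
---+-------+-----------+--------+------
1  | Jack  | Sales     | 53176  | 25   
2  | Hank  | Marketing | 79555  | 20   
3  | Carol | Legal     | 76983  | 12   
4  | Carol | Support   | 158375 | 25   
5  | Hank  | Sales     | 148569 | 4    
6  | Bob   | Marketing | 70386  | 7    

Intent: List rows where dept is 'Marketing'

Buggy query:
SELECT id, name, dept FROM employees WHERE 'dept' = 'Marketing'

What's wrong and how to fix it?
Bug: 'dept' in single quotes is a string literal, not the column; the comparison is literal-vs-literal and never true

Fix: Reference the column as dept without single quotes

Corrected query:
SELECT id, name, dept FROM employees WHERE dept = 'Marketing'

Result:
id | name | dept     
---+------+----------
2  | Hank | Marketing
6  | Bob  | Marketing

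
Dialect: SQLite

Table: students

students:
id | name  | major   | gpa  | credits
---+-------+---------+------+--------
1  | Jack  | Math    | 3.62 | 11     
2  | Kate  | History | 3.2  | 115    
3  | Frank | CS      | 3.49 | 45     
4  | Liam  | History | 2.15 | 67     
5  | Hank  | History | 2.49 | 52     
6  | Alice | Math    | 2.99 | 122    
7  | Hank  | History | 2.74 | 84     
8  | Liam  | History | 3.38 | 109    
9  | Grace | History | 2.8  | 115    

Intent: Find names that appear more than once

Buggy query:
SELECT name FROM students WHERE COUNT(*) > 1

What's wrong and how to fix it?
Bug: WHERE can't reference COUNT(*); aggregates are computed after WHERE

Fix: Group first, then use HAVING for the count condition

Corrected query:
SELECT name FROM students GROUP BY name HAVING COUNT(*) > 1

Result:
name
----
Hank
Liam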